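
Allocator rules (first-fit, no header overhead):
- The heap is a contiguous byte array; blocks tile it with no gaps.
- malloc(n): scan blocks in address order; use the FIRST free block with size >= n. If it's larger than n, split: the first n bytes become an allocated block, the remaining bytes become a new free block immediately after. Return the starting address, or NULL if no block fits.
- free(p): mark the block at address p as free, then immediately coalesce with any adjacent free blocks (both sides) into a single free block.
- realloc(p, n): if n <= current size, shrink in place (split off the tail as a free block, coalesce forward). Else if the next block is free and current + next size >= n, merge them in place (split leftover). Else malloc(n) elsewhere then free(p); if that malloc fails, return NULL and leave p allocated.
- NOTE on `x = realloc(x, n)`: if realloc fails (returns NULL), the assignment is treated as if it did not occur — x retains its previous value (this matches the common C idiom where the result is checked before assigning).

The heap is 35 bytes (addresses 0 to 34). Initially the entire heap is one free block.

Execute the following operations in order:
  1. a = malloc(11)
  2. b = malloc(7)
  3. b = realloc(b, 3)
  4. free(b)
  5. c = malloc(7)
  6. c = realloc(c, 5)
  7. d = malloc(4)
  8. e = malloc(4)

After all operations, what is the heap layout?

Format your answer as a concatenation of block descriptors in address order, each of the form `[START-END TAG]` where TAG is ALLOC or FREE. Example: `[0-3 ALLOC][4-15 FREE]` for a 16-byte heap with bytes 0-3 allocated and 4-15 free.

Op 1: a = malloc(11) -> a = 0; heap: [0-10 ALLOC][11-34 FREE]
Op 2: b = malloc(7) -> b = 11; heap: [0-10 ALLOC][11-17 ALLOC][18-34 FREE]
Op 3: b = realloc(b, 3) -> b = 11; heap: [0-10 ALLOC][11-13 ALLOC][14-34 FREE]
Op 4: free(b) -> (freed b); heap: [0-10 ALLOC][11-34 FREE]
Op 5: c = malloc(7) -> c = 11; heap: [0-10 ALLOC][11-17 ALLOC][18-34 FREE]
Op 6: c = realloc(c, 5) -> c = 11; heap: [0-10 ALLOC][11-15 ALLOC][16-34 FREE]
Op 7: d = malloc(4) -> d = 16; heap: [0-10 ALLOC][11-15 ALLOC][16-19 ALLOC][20-34 FREE]
Op 8: e = malloc(4) -> e = 20; heap: [0-10 ALLOC][11-15 ALLOC][16-19 ALLOC][20-23 ALLOC][24-34 FREE]

Answer: [0-10 ALLOC][11-15 ALLOC][16-19 ALLOC][20-23 ALLOC][24-34 FREE]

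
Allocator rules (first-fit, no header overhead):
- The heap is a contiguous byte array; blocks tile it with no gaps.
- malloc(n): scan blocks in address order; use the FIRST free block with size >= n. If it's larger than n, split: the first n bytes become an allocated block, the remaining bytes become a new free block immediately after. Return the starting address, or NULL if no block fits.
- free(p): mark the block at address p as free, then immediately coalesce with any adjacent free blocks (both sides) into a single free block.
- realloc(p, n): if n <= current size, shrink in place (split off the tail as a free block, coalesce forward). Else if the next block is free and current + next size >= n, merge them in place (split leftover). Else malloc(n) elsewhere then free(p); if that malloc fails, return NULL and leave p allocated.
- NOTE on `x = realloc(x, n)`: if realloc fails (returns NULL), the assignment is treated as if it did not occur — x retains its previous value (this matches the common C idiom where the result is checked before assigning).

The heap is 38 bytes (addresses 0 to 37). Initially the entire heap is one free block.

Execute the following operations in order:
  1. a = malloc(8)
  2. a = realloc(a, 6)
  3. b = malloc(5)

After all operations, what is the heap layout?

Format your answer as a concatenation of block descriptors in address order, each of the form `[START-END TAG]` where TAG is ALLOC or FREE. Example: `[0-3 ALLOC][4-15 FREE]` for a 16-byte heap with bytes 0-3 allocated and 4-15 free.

Answer: [0-5 ALLOC][6-10 ALLOC][11-37 FREE]

Derivation:
Op 1: a = malloc(8) -> a = 0; heap: [0-7 ALLOC][8-37 FREE]
Op 2: a = realloc(a, 6) -> a = 0; heap: [0-5 ALLOC][6-37 FREE]
Op 3: b = malloc(5) -> b = 6; heap: [0-5 ALLOC][6-10 ALLOC][11-37 FREE]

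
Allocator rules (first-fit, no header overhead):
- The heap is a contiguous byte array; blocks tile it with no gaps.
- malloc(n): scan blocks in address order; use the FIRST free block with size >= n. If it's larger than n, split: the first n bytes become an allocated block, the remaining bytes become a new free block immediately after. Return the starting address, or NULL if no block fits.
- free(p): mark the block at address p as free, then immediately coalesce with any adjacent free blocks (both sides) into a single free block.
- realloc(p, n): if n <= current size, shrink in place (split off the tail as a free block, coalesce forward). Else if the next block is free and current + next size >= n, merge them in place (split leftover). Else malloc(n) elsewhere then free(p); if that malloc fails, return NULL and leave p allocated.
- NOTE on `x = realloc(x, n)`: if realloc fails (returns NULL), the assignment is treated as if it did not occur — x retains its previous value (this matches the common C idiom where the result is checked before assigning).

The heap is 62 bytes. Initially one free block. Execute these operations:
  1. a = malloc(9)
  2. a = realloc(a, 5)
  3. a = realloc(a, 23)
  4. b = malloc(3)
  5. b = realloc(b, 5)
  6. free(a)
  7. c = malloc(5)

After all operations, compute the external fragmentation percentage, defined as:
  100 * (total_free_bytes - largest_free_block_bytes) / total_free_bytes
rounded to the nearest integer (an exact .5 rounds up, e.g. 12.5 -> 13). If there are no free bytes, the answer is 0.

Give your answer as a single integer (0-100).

Op 1: a = malloc(9) -> a = 0; heap: [0-8 ALLOC][9-61 FREE]
Op 2: a = realloc(a, 5) -> a = 0; heap: [0-4 ALLOC][5-61 FREE]
Op 3: a = realloc(a, 23) -> a = 0; heap: [0-22 ALLOC][23-61 FREE]
Op 4: b = malloc(3) -> b = 23; heap: [0-22 ALLOC][23-25 ALLOC][26-61 FREE]
Op 5: b = realloc(b, 5) -> b = 23; heap: [0-22 ALLOC][23-27 ALLOC][28-61 FREE]
Op 6: free(a) -> (freed a); heap: [0-22 FREE][23-27 ALLOC][28-61 FREE]
Op 7: c = malloc(5) -> c = 0; heap: [0-4 ALLOC][5-22 FREE][23-27 ALLOC][28-61 FREE]
Free blocks: [18 34] total_free=52 largest=34 -> 100*(52-34)/52 = 1800/52 ≈ 34.615 -> rounds to 35

Answer: 35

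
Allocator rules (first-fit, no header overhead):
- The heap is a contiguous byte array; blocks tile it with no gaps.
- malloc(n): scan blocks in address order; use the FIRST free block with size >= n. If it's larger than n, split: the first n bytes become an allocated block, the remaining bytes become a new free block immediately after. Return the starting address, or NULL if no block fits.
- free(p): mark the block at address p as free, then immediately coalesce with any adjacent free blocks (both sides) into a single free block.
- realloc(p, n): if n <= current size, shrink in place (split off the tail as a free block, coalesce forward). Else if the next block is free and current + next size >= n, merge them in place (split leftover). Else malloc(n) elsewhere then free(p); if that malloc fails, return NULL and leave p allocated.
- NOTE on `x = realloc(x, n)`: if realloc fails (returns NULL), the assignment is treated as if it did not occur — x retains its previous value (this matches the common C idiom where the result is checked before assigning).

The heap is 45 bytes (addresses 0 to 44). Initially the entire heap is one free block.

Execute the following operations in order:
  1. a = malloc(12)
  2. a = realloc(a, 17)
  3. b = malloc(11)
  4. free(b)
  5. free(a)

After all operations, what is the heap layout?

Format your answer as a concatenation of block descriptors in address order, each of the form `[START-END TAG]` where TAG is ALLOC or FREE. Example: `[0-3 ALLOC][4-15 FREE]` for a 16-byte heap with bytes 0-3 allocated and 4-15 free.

Op 1: a = malloc(12) -> a = 0; heap: [0-11 ALLOC][12-44 FREE]
Op 2: a = realloc(a, 17) -> a = 0; heap: [0-16 ALLOC][17-44 FREE]
Op 3: b = malloc(11) -> b = 17; heap: [0-16 ALLOC][17-27 ALLOC][28-44 FREE]
Op 4: free(b) -> (freed b); heap: [0-16 ALLOC][17-44 FREE]
Op 5: free(a) -> (freed a); heap: [0-44 FREE]

Answer: [0-44 FREE]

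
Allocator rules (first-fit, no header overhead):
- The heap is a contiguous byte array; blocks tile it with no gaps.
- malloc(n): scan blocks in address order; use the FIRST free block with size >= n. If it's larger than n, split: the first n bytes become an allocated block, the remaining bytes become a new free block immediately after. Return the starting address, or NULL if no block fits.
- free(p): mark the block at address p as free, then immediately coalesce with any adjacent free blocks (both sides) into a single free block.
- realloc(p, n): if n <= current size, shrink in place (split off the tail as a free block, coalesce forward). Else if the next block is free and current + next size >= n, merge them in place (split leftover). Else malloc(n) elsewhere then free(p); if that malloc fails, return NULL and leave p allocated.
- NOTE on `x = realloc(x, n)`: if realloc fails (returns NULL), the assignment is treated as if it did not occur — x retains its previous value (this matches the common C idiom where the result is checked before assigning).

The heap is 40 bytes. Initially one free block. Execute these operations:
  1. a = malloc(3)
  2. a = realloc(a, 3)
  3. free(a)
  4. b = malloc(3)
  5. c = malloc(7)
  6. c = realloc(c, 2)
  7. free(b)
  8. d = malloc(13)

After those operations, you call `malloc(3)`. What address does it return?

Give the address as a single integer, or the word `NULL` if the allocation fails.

Op 1: a = malloc(3) -> a = 0; heap: [0-2 ALLOC][3-39 FREE]
Op 2: a = realloc(a, 3) -> a = 0; heap: [0-2 ALLOC][3-39 FREE]
Op 3: free(a) -> (freed a); heap: [0-39 FREE]
Op 4: b = malloc(3) -> b = 0; heap: [0-2 ALLOC][3-39 FREE]
Op 5: c = malloc(7) -> c = 3; heap: [0-2 ALLOC][3-9 ALLOC][10-39 FREE]
Op 6: c = realloc(c, 2) -> c = 3; heap: [0-2 ALLOC][3-4 ALLOC][5-39 FREE]
Op 7: free(b) -> (freed b); heap: [0-2 FREE][3-4 ALLOC][5-39 FREE]
Op 8: d = malloc(13) -> d = 5; heap: [0-2 FREE][3-4 ALLOC][5-17 ALLOC][18-39 FREE]
malloc(3): first-fit scan over [0-2 FREE][3-4 ALLOC][5-17 ALLOC][18-39 FREE] -> 0

Answer: 0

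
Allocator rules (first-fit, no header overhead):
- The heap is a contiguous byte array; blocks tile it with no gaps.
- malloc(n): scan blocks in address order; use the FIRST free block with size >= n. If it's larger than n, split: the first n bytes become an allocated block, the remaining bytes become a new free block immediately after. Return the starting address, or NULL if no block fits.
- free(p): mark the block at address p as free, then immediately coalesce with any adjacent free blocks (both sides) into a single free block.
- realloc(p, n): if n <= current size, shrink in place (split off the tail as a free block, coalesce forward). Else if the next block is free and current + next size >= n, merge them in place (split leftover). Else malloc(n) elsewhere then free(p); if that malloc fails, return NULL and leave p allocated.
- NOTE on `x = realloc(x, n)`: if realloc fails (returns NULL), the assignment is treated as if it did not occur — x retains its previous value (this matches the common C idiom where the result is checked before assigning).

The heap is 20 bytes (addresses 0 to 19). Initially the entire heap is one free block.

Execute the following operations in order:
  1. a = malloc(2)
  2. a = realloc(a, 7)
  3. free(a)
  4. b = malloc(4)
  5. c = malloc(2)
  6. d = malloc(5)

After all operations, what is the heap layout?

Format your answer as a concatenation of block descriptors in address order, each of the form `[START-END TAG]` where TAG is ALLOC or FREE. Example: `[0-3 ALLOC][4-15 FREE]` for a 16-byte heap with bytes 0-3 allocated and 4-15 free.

Answer: [0-3 ALLOC][4-5 ALLOC][6-10 ALLOC][11-19 FREE]

Derivation:
Op 1: a = malloc(2) -> a = 0; heap: [0-1 ALLOC][2-19 FREE]
Op 2: a = realloc(a, 7) -> a = 0; heap: [0-6 ALLOC][7-19 FREE]
Op 3: free(a) -> (freed a); heap: [0-19 FREE]
Op 4: b = malloc(4) -> b = 0; heap: [0-3 ALLOC][4-19 FREE]
Op 5: c = malloc(2) -> c = 4; heap: [0-3 ALLOC][4-5 ALLOC][6-19 FREE]
Op 6: d = malloc(5) -> d = 6; heap: [0-3 ALLOC][4-5 ALLOC][6-10 ALLOC][11-19 FREE]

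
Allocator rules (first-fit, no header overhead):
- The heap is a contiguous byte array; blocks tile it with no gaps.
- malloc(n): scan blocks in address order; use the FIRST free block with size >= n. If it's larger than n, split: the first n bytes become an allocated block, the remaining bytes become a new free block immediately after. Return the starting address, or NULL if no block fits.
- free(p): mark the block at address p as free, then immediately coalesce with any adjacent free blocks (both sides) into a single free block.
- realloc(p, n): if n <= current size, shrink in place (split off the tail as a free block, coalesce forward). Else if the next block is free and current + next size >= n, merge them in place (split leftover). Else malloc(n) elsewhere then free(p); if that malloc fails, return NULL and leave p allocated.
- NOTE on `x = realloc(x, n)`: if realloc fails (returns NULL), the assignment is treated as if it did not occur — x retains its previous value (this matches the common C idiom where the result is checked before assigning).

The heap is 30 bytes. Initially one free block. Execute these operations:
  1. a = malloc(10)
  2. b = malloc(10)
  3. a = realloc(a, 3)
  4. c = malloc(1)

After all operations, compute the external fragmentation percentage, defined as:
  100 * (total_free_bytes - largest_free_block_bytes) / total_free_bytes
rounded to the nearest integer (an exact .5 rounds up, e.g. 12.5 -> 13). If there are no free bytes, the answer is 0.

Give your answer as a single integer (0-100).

Op 1: a = malloc(10) -> a = 0; heap: [0-9 ALLOC][10-29 FREE]
Op 2: b = malloc(10) -> b = 10; heap: [0-9 ALLOC][10-19 ALLOC][20-29 FREE]
Op 3: a = realloc(a, 3) -> a = 0; heap: [0-2 ALLOC][3-9 FREE][10-19 ALLOC][20-29 FREE]
Op 4: c = malloc(1) -> c = 3; heap: [0-2 ALLOC][3-3 ALLOC][4-9 FREE][10-19 ALLOC][20-29 FREE]
Free blocks: [6 10] total_free=16 largest=10 -> 100*(16-10)/16 = 600/16 = 37.5 -> rounds to 38

Answer: 38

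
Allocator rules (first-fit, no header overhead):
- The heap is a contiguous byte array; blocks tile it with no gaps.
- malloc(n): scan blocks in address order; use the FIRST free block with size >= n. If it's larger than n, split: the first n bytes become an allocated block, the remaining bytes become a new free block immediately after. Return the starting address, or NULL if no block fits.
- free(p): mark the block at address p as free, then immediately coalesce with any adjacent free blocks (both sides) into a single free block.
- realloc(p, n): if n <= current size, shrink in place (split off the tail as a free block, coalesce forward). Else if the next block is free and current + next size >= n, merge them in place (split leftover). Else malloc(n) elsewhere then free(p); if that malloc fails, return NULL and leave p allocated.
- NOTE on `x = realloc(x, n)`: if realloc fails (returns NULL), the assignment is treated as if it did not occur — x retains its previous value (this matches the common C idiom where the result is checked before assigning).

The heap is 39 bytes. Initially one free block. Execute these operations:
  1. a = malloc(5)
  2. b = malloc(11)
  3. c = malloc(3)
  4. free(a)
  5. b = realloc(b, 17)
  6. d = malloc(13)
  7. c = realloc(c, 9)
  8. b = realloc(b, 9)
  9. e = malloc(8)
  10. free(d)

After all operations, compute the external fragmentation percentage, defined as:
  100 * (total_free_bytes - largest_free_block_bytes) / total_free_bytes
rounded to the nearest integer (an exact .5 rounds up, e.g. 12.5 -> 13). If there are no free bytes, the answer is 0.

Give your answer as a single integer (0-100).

Answer: 16

Derivation:
Op 1: a = malloc(5) -> a = 0; heap: [0-4 ALLOC][5-38 FREE]
Op 2: b = malloc(11) -> b = 5; heap: [0-4 ALLOC][5-15 ALLOC][16-38 FREE]
Op 3: c = malloc(3) -> c = 16; heap: [0-4 ALLOC][5-15 ALLOC][16-18 ALLOC][19-38 FREE]
Op 4: free(a) -> (freed a); heap: [0-4 FREE][5-15 ALLOC][16-18 ALLOC][19-38 FREE]
Op 5: b = realloc(b, 17) -> b = 19; heap: [0-15 FREE][16-18 ALLOC][19-35 ALLOC][36-38 FREE]
Op 6: d = malloc(13) -> d = 0; heap: [0-12 ALLOC][13-15 FREE][16-18 ALLOC][19-35 ALLOC][36-38 FREE]
Op 7: c = realloc(c, 9) -> NULL (c unchanged); heap: [0-12 ALLOC][13-15 FREE][16-18 ALLOC][19-35 ALLOC][36-38 FREE]
Op 8: b = realloc(b, 9) -> b = 19; heap: [0-12 ALLOC][13-15 FREE][16-18 ALLOC][19-27 ALLOC][28-38 FREE]
Op 9: e = malloc(8) -> e = 28; heap: [0-12 ALLOC][13-15 FREE][16-18 ALLOC][19-27 ALLOC][28-35 ALLOC][36-38 FREE]
Op 10: free(d) -> (freed d); heap: [0-15 FREE][16-18 ALLOC][19-27 ALLOC][28-35 ALLOC][36-38 FREE]
Free blocks: [16 3] total_free=19 largest=16 -> 100*(19-16)/19 = 300/19 ≈ 15.789 -> rounds to 16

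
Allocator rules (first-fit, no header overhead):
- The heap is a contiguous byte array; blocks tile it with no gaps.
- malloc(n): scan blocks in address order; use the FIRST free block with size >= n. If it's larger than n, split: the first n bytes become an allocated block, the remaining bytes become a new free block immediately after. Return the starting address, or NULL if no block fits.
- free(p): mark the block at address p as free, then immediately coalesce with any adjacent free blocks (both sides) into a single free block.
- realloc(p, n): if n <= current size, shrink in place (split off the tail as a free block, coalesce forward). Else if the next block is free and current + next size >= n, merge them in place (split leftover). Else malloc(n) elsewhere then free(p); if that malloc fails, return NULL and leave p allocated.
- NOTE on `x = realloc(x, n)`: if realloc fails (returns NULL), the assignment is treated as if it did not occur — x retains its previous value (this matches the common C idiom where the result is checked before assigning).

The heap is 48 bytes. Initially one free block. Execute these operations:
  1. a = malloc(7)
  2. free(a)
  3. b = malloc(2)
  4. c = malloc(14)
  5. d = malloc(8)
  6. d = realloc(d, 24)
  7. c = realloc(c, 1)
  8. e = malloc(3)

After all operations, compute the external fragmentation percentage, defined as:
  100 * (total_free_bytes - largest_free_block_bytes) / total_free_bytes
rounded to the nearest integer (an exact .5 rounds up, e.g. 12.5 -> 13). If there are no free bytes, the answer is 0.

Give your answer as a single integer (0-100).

Answer: 44

Derivation:
Op 1: a = malloc(7) -> a = 0; heap: [0-6 ALLOC][7-47 FREE]
Op 2: free(a) -> (freed a); heap: [0-47 FREE]
Op 3: b = malloc(2) -> b = 0; heap: [0-1 ALLOC][2-47 FREE]
Op 4: c = malloc(14) -> c = 2; heap: [0-1 ALLOC][2-15 ALLOC][16-47 FREE]
Op 5: d = malloc(8) -> d = 16; heap: [0-1 ALLOC][2-15 ALLOC][16-23 ALLOC][24-47 FREE]
Op 6: d = realloc(d, 24) -> d = 16; heap: [0-1 ALLOC][2-15 ALLOC][16-39 ALLOC][40-47 FREE]
Op 7: c = realloc(c, 1) -> c = 2; heap: [0-1 ALLOC][2-2 ALLOC][3-15 FREE][16-39 ALLOC][40-47 FREE]
Op 8: e = malloc(3) -> e = 3; heap: [0-1 ALLOC][2-2 ALLOC][3-5 ALLOC][6-15 FREE][16-39 ALLOC][40-47 FREE]
Free blocks: [10 8] total_free=18 largest=10 -> 100*(18-10)/18 = 800/18 ≈ 44.444 -> rounds to 44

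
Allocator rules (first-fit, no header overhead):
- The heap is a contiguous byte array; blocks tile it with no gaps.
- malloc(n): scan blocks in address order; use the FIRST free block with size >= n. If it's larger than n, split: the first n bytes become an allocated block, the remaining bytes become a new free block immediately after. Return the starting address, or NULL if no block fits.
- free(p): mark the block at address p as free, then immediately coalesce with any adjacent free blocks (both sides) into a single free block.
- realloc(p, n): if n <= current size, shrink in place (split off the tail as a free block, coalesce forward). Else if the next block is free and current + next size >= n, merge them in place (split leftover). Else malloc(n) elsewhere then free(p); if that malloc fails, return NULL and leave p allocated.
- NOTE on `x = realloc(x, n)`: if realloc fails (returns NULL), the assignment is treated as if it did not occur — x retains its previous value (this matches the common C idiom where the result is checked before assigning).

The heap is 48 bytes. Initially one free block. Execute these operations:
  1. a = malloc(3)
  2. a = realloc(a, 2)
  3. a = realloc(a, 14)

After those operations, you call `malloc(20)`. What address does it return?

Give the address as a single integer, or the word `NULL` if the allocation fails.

Op 1: a = malloc(3) -> a = 0; heap: [0-2 ALLOC][3-47 FREE]
Op 2: a = realloc(a, 2) -> a = 0; heap: [0-1 ALLOC][2-47 FREE]
Op 3: a = realloc(a, 14) -> a = 0; heap: [0-13 ALLOC][14-47 FREE]
malloc(20): first-fit scan over [0-13 ALLOC][14-47 FREE] -> 14

Answer: 14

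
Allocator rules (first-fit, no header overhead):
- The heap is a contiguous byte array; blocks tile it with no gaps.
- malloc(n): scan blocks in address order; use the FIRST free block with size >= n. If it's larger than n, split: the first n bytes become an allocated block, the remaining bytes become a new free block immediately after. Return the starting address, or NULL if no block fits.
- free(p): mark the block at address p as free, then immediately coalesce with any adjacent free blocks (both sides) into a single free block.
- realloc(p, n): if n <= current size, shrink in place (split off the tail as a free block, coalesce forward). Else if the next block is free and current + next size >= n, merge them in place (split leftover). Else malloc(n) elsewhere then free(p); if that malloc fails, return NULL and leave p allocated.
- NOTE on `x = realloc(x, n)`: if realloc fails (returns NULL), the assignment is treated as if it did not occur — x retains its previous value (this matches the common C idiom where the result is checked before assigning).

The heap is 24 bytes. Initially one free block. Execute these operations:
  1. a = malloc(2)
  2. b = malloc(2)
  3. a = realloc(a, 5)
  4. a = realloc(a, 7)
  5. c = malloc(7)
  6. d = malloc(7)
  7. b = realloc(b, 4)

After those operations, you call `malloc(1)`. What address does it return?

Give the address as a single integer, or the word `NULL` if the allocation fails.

Answer: 0

Derivation:
Op 1: a = malloc(2) -> a = 0; heap: [0-1 ALLOC][2-23 FREE]
Op 2: b = malloc(2) -> b = 2; heap: [0-1 ALLOC][2-3 ALLOC][4-23 FREE]
Op 3: a = realloc(a, 5) -> a = 4; heap: [0-1 FREE][2-3 ALLOC][4-8 ALLOC][9-23 FREE]
Op 4: a = realloc(a, 7) -> a = 4; heap: [0-1 FREE][2-3 ALLOC][4-10 ALLOC][11-23 FREE]
Op 5: c = malloc(7) -> c = 11; heap: [0-1 FREE][2-3 ALLOC][4-10 ALLOC][11-17 ALLOC][18-23 FREE]
Op 6: d = malloc(7) -> d = NULL; heap: [0-1 FREE][2-3 ALLOC][4-10 ALLOC][11-17 ALLOC][18-23 FREE]
Op 7: b = realloc(b, 4) -> b = 18; heap: [0-3 FREE][4-10 ALLOC][11-17 ALLOC][18-21 ALLOC][22-23 FREE]
malloc(1): first-fit scan over [0-3 FREE][4-10 ALLOC][11-17 ALLOC][18-21 ALLOC][22-23 FREE] -> 0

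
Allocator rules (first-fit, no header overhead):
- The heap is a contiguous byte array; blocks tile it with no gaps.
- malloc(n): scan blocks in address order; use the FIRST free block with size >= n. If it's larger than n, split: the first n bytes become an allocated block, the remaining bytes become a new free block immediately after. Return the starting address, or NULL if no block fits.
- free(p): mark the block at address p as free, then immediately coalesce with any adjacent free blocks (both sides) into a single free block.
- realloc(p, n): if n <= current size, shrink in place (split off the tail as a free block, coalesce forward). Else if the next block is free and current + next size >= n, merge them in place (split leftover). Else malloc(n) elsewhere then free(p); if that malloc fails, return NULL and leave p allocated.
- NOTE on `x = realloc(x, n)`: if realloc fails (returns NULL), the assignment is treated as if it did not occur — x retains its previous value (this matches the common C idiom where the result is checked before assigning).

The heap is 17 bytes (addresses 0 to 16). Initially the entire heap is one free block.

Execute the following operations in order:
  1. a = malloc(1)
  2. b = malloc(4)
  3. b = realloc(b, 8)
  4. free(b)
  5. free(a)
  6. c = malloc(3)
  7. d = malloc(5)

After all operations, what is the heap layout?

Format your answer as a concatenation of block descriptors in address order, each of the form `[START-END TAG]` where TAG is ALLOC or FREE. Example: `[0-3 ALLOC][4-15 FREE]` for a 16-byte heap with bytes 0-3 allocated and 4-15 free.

Op 1: a = malloc(1) -> a = 0; heap: [0-0 ALLOC][1-16 FREE]
Op 2: b = malloc(4) -> b = 1; heap: [0-0 ALLOC][1-4 ALLOC][5-16 FREE]
Op 3: b = realloc(b, 8) -> b = 1; heap: [0-0 ALLOC][1-8 ALLOC][9-16 FREE]
Op 4: free(b) -> (freed b); heap: [0-0 ALLOC][1-16 FREE]
Op 5: free(a) -> (freed a); heap: [0-16 FREE]
Op 6: c = malloc(3) -> c = 0; heap: [0-2 ALLOC][3-16 FREE]
Op 7: d = malloc(5) -> d = 3; heap: [0-2 ALLOC][3-7 ALLOC][8-16 FREE]

Answer: [0-2 ALLOC][3-7 ALLOC][8-16 FREE]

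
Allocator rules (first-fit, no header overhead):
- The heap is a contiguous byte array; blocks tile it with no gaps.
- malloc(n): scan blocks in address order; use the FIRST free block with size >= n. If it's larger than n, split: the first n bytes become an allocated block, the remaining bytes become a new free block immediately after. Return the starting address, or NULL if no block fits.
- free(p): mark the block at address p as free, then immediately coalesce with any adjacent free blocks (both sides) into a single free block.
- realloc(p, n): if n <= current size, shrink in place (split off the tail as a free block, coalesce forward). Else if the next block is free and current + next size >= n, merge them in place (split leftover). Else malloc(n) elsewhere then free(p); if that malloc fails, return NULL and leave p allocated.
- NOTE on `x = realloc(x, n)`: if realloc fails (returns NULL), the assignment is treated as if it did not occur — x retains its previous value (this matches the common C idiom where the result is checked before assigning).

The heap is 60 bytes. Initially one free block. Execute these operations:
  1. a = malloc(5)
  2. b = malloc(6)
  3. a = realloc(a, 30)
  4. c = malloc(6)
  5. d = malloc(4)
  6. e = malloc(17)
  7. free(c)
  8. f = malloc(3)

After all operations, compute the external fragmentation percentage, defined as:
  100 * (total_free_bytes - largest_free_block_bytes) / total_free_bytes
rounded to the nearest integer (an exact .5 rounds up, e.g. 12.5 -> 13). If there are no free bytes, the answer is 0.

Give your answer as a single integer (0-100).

Answer: 6

Derivation:
Op 1: a = malloc(5) -> a = 0; heap: [0-4 ALLOC][5-59 FREE]
Op 2: b = malloc(6) -> b = 5; heap: [0-4 ALLOC][5-10 ALLOC][11-59 FREE]
Op 3: a = realloc(a, 30) -> a = 11; heap: [0-4 FREE][5-10 ALLOC][11-40 ALLOC][41-59 FREE]
Op 4: c = malloc(6) -> c = 41; heap: [0-4 FREE][5-10 ALLOC][11-40 ALLOC][41-46 ALLOC][47-59 FREE]
Op 5: d = malloc(4) -> d = 0; heap: [0-3 ALLOC][4-4 FREE][5-10 ALLOC][11-40 ALLOC][41-46 ALLOC][47-59 FREE]
Op 6: e = malloc(17) -> e = NULL; heap: [0-3 ALLOC][4-4 FREE][5-10 ALLOC][11-40 ALLOC][41-46 ALLOC][47-59 FREE]
Op 7: free(c) -> (freed c); heap: [0-3 ALLOC][4-4 FREE][5-10 ALLOC][11-40 ALLOC][41-59 FREE]
Op 8: f = malloc(3) -> f = 41; heap: [0-3 ALLOC][4-4 FREE][5-10 ALLOC][11-40 ALLOC][41-43 ALLOC][44-59 FREE]
Free blocks: [1 16] total_free=17 largest=16 -> 100*(17-16)/17 = 100/17 ≈ 5.882 -> rounds to 6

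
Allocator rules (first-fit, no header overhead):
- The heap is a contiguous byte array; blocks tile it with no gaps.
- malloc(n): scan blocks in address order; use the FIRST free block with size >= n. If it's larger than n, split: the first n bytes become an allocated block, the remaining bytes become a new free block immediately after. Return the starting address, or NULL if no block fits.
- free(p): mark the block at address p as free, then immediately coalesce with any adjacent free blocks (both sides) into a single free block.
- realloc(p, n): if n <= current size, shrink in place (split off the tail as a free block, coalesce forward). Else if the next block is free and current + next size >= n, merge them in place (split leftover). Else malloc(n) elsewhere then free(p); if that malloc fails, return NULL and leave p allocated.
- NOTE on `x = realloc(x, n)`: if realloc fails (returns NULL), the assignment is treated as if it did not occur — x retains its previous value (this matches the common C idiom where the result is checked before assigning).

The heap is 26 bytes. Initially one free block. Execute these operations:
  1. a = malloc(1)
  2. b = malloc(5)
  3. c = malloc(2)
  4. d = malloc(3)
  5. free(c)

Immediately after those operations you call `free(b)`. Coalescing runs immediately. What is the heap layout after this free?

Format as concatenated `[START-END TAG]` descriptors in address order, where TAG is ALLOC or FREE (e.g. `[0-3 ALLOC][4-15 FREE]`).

Answer: [0-0 ALLOC][1-7 FREE][8-10 ALLOC][11-25 FREE]

Derivation:
Op 1: a = malloc(1) -> a = 0; heap: [0-0 ALLOC][1-25 FREE]
Op 2: b = malloc(5) -> b = 1; heap: [0-0 ALLOC][1-5 ALLOC][6-25 FREE]
Op 3: c = malloc(2) -> c = 6; heap: [0-0 ALLOC][1-5 ALLOC][6-7 ALLOC][8-25 FREE]
Op 4: d = malloc(3) -> d = 8; heap: [0-0 ALLOC][1-5 ALLOC][6-7 ALLOC][8-10 ALLOC][11-25 FREE]
Op 5: free(c) -> (freed c); heap: [0-0 ALLOC][1-5 ALLOC][6-7 FREE][8-10 ALLOC][11-25 FREE]
free(b): b = 1 -> block [1-5 ALLOC]; mark free, coalesce with adjacent free neighbors -> [0-0 ALLOC][1-7 FREE][8-10 ALLOC][11-25 FREE]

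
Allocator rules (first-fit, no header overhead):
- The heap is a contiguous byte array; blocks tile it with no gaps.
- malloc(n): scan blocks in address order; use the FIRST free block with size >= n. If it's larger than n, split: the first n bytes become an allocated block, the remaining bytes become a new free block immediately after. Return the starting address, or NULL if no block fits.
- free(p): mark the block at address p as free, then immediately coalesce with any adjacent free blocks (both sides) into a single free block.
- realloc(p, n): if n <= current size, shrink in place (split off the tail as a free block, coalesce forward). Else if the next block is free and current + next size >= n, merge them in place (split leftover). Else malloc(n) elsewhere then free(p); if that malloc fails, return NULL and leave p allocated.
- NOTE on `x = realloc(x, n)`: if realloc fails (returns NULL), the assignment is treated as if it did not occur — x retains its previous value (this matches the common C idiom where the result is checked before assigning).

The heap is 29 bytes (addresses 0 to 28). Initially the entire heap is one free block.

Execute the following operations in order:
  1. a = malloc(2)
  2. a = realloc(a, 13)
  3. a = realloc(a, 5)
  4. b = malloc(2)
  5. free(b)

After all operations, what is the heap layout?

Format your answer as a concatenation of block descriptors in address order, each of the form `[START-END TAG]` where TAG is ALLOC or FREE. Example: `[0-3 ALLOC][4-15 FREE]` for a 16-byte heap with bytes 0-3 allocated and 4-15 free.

Answer: [0-4 ALLOC][5-28 FREE]

Derivation:
Op 1: a = malloc(2) -> a = 0; heap: [0-1 ALLOC][2-28 FREE]
Op 2: a = realloc(a, 13) -> a = 0; heap: [0-12 ALLOC][13-28 FREE]
Op 3: a = realloc(a, 5) -> a = 0; heap: [0-4 ALLOC][5-28 FREE]
Op 4: b = malloc(2) -> b = 5; heap: [0-4 ALLOC][5-6 ALLOC][7-28 FREE]
Op 5: free(b) -> (freed b); heap: [0-4 ALLOC][5-28 FREE]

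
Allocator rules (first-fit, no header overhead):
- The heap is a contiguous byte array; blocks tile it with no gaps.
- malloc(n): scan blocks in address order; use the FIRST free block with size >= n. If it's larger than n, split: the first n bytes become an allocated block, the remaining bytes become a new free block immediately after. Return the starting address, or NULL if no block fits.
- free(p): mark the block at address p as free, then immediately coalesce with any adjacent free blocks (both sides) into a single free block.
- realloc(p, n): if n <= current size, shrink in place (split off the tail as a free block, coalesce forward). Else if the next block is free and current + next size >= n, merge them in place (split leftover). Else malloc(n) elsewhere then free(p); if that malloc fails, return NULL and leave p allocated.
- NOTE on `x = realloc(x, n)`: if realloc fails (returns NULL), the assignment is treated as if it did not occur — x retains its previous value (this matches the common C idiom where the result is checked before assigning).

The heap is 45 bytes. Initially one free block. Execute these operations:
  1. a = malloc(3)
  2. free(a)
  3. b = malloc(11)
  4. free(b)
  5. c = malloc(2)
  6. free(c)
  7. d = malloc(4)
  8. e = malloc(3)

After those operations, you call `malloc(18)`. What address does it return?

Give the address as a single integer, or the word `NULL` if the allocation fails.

Op 1: a = malloc(3) -> a = 0; heap: [0-2 ALLOC][3-44 FREE]
Op 2: free(a) -> (freed a); heap: [0-44 FREE]
Op 3: b = malloc(11) -> b = 0; heap: [0-10 ALLOC][11-44 FREE]
Op 4: free(b) -> (freed b); heap: [0-44 FREE]
Op 5: c = malloc(2) -> c = 0; heap: [0-1 ALLOC][2-44 FREE]
Op 6: free(c) -> (freed c); heap: [0-44 FREE]
Op 7: d = malloc(4) -> d = 0; heap: [0-3 ALLOC][4-44 FREE]
Op 8: e = malloc(3) -> e = 4; heap: [0-3 ALLOC][4-6 ALLOC][7-44 FREE]
malloc(18): first-fit scan over [0-3 ALLOC][4-6 ALLOC][7-44 FREE] -> 7

Answer: 7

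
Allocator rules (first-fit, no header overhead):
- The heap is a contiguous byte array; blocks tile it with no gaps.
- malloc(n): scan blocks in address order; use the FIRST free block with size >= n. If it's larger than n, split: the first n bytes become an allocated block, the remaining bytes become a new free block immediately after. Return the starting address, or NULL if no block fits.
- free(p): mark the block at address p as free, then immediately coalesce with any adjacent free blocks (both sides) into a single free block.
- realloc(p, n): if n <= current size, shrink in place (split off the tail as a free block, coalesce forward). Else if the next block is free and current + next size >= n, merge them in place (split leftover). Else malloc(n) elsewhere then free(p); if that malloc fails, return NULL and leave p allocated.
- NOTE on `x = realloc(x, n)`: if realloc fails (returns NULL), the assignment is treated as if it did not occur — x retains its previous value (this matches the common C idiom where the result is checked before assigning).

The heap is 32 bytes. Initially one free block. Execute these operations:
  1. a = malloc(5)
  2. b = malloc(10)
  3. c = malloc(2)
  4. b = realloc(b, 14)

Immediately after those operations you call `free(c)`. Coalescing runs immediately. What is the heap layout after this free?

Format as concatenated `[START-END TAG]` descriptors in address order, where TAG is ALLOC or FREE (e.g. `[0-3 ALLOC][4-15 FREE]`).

Answer: [0-4 ALLOC][5-16 FREE][17-30 ALLOC][31-31 FREE]

Derivation:
Op 1: a = malloc(5) -> a = 0; heap: [0-4 ALLOC][5-31 FREE]
Op 2: b = malloc(10) -> b = 5; heap: [0-4 ALLOC][5-14 ALLOC][15-31 FREE]
Op 3: c = malloc(2) -> c = 15; heap: [0-4 ALLOC][5-14 ALLOC][15-16 ALLOC][17-31 FREE]
Op 4: b = realloc(b, 14) -> b = 17; heap: [0-4 ALLOC][5-14 FREE][15-16 ALLOC][17-30 ALLOC][31-31 FREE]
free(c): c = 15 -> block [15-16 ALLOC]; mark free, coalesce with adjacent free neighbors -> [0-4 ALLOC][5-16 FREE][17-30 ALLOC][31-31 FREE]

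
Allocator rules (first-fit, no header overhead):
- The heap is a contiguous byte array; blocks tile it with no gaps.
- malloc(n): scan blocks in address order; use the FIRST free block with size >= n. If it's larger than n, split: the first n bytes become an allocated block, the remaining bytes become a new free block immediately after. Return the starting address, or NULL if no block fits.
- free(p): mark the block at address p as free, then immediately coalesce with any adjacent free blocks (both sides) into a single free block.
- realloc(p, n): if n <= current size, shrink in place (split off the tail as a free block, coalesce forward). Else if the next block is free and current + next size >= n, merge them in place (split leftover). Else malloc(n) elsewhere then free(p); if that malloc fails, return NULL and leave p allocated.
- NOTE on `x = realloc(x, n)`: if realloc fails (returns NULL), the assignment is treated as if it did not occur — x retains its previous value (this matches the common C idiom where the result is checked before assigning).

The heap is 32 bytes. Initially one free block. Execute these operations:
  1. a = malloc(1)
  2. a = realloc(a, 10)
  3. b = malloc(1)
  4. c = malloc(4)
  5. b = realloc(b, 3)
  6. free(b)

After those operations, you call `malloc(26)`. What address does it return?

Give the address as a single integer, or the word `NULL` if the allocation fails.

Op 1: a = malloc(1) -> a = 0; heap: [0-0 ALLOC][1-31 FREE]
Op 2: a = realloc(a, 10) -> a = 0; heap: [0-9 ALLOC][10-31 FREE]
Op 3: b = malloc(1) -> b = 10; heap: [0-9 ALLOC][10-10 ALLOC][11-31 FREE]
Op 4: c = malloc(4) -> c = 11; heap: [0-9 ALLOC][10-10 ALLOC][11-14 ALLOC][15-31 FREE]
Op 5: b = realloc(b, 3) -> b = 15; heap: [0-9 ALLOC][10-10 FREE][11-14 ALLOC][15-17 ALLOC][18-31 FREE]
Op 6: free(b) -> (freed b); heap: [0-9 ALLOC][10-10 FREE][11-14 ALLOC][15-31 FREE]
malloc(26): first-fit scan over [0-9 ALLOC][10-10 FREE][11-14 ALLOC][15-31 FREE] -> NULL

Answer: NULL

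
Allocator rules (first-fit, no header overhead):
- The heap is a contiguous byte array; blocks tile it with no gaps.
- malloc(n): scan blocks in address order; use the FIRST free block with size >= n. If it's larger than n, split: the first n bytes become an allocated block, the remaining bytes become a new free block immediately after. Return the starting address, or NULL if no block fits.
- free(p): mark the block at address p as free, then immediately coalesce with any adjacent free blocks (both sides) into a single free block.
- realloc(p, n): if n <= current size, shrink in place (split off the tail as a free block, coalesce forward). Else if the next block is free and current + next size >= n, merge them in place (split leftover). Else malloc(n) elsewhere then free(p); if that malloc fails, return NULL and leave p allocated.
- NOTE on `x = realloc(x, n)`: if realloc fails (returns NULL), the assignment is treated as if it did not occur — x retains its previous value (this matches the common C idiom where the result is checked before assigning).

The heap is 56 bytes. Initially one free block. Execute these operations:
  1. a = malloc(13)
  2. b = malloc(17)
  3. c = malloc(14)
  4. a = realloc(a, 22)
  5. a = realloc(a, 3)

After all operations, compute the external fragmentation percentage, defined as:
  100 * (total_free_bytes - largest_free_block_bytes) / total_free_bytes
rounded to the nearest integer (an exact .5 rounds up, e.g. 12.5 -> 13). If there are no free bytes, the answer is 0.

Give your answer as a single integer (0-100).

Answer: 45

Derivation:
Op 1: a = malloc(13) -> a = 0; heap: [0-12 ALLOC][13-55 FREE]
Op 2: b = malloc(17) -> b = 13; heap: [0-12 ALLOC][13-29 ALLOC][30-55 FREE]
Op 3: c = malloc(14) -> c = 30; heap: [0-12 ALLOC][13-29 ALLOC][30-43 ALLOC][44-55 FREE]
Op 4: a = realloc(a, 22) -> NULL (a unchanged); heap: [0-12 ALLOC][13-29 ALLOC][30-43 ALLOC][44-55 FREE]
Op 5: a = realloc(a, 3) -> a = 0; heap: [0-2 ALLOC][3-12 FREE][13-29 ALLOC][30-43 ALLOC][44-55 FREE]
Free blocks: [10 12] total_free=22 largest=12 -> 100*(22-12)/22 = 1000/22 ≈ 45.455 -> rounds to 45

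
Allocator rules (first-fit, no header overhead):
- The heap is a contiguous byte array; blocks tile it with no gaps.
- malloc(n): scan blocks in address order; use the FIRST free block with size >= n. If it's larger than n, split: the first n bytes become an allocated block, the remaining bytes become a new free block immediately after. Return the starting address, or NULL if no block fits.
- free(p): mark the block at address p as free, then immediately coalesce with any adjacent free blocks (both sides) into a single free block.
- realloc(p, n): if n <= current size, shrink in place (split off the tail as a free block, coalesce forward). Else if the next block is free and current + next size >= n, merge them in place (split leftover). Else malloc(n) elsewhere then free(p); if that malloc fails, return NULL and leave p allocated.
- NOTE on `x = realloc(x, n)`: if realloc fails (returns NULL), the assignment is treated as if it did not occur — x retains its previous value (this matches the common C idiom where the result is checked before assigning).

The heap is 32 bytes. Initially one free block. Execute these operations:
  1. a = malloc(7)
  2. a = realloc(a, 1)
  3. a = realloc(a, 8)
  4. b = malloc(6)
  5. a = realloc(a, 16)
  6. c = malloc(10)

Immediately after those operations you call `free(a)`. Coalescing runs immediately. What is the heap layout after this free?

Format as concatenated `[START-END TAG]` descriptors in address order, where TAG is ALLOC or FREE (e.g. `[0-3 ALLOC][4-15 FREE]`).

Answer: [0-7 FREE][8-13 ALLOC][14-31 FREE]

Derivation:
Op 1: a = malloc(7) -> a = 0; heap: [0-6 ALLOC][7-31 FREE]
Op 2: a = realloc(a, 1) -> a = 0; heap: [0-0 ALLOC][1-31 FREE]
Op 3: a = realloc(a, 8) -> a = 0; heap: [0-7 ALLOC][8-31 FREE]
Op 4: b = malloc(6) -> b = 8; heap: [0-7 ALLOC][8-13 ALLOC][14-31 FREE]
Op 5: a = realloc(a, 16) -> a = 14; heap: [0-7 FREE][8-13 ALLOC][14-29 ALLOC][30-31 FREE]
Op 6: c = malloc(10) -> c = NULL; heap: [0-7 FREE][8-13 ALLOC][14-29 ALLOC][30-31 FREE]
free(a): a = 14 -> block [14-29 ALLOC]; mark free, coalesce with adjacent free neighbors -> [0-7 FREE][8-13 ALLOC][14-31 FREE]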